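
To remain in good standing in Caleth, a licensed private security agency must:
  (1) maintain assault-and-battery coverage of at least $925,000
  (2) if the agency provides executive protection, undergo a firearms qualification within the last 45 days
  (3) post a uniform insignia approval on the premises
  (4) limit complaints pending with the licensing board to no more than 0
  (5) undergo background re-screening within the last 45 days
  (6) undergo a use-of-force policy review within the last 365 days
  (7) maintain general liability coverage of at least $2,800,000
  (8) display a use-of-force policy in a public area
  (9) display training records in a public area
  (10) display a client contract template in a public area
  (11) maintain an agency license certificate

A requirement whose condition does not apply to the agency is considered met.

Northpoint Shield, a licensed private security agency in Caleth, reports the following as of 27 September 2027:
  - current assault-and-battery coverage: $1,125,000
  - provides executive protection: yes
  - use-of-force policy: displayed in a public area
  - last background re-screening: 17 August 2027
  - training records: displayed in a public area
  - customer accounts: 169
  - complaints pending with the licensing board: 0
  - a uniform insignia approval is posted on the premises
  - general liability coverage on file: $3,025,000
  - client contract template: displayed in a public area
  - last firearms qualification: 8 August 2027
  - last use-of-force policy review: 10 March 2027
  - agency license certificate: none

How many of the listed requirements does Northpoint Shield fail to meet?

2

1. assault-and-battery coverage $1,125,000 ≥ $925,000 → met
2. condition 'provides executive protection' holds; firearms qualification 50 days ago vs limit 45 → not met
3. uniform insignia approval present → met
4. complaints pending with the licensing board 0 ≤ 0 → met
5. background re-screening 41 days ago vs limit 45 → met
6. use-of-force policy review 201 days ago vs limit 365 → met
7. general liability coverage $3,025,000 ≥ $2,800,000 → met
8. use-of-force policy present → met
9. training records present → met
10. client contract template present → met
11. agency license certificate absent → not met
Not met: 2 of 11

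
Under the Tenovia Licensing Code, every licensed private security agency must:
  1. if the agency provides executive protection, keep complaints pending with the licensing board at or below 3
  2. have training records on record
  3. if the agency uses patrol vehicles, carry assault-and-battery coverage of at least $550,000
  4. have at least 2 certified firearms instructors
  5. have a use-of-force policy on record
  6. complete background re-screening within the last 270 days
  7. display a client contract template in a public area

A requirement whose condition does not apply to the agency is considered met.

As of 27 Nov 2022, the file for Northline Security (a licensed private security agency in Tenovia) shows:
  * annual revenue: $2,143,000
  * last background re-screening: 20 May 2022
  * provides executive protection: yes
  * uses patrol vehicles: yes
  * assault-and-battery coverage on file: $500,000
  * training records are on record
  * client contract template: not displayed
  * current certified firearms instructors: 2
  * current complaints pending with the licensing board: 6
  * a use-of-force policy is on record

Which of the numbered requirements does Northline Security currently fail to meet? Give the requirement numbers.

1. condition 'provides executive protection' holds; complaints pending with the licensing board 6 > 3 → not met
2. training records present → met
3. condition 'uses patrol vehicles' holds; assault-and-battery coverage $500,000 < $550,000 → not met
4. certified firearms instructors 2 ≥ 2 → met
5. use-of-force policy present → met
6. background re-screening 191 days ago vs limit 270 → met
7. client contract template absent → not met
Not met: 1, 3, 7

1, 3, 7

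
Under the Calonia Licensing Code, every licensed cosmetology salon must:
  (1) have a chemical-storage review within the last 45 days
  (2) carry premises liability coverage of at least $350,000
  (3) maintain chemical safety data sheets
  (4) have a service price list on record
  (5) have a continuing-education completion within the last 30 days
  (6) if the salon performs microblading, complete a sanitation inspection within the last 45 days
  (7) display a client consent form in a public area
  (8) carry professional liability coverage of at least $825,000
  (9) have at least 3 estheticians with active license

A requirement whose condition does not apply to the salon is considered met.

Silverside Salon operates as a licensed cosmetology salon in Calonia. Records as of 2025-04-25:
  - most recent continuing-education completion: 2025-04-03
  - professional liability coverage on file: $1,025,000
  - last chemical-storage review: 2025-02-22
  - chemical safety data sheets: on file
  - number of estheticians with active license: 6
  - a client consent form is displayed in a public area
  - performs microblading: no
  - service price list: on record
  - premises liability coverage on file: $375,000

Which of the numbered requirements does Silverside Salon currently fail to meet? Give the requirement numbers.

1

1. chemical-storage review 62 days ago vs limit 45 → not met
2. premises liability coverage $375,000 ≥ $350,000 → met
3. chemical safety data sheets present → met
4. service price list present → met
5. continuing-education completion 22 days ago vs limit 30 → met
6. condition 'performs microblading' does not hold → requirement n/a → met
7. client consent form present → met
8. professional liability coverage $1,025,000 ≥ $825,000 → met
9. estheticians with active license 6 ≥ 3 → met
Not met: 1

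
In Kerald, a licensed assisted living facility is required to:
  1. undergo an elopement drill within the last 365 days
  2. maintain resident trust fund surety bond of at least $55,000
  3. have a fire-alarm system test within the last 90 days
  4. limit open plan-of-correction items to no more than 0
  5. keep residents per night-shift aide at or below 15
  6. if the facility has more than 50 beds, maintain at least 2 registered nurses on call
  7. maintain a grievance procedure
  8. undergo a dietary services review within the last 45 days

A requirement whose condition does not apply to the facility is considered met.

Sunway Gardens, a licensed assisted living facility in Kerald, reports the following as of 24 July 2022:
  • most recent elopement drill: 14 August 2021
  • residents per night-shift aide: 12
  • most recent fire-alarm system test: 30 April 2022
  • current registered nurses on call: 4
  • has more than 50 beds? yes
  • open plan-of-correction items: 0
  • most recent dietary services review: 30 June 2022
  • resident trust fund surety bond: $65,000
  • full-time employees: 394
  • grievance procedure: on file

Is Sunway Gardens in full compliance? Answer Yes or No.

1. elopement drill 344 days ago vs limit 365 → met
2. resident trust fund surety bond $65,000 ≥ $55,000 → met
3. fire-alarm system test 85 days ago vs limit 90 → met
4. open plan-of-correction items 0 ≤ 0 → met
5. residents per night-shift aide 12 ≤ 15 → met
6. condition 'has more than 50 beds' holds; registered nurses on call 4 ≥ 2 → met
7. grievance procedure present → met
8. dietary services review 24 days ago vs limit 45 → met
All met.

Yes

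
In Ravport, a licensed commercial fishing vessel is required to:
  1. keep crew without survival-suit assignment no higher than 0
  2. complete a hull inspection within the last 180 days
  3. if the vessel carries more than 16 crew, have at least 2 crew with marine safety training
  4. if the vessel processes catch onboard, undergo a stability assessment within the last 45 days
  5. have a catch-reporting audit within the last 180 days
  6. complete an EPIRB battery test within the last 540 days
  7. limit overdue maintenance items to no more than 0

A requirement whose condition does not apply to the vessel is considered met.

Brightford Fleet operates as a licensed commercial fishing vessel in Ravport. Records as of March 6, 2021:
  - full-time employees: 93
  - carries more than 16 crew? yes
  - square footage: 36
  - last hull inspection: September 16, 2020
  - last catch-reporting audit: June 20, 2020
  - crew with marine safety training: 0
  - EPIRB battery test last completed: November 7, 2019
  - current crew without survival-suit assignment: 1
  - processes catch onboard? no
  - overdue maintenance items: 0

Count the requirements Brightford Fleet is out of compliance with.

1. crew without survival-suit assignment 1 > 0 → not met
2. hull inspection 171 days ago vs limit 180 → met
3. condition 'carries more than 16 crew' holds; crew with marine safety training 0 < 2 → not met
4. condition 'processes catch onboard' does not hold → requirement n/a → met
5. catch-reporting audit 259 days ago vs limit 180 → not met
6. EPIRB battery test 485 days ago vs limit 540 → met
7. overdue maintenance items 0 ≤ 0 → met
Not met: 3 of 7

3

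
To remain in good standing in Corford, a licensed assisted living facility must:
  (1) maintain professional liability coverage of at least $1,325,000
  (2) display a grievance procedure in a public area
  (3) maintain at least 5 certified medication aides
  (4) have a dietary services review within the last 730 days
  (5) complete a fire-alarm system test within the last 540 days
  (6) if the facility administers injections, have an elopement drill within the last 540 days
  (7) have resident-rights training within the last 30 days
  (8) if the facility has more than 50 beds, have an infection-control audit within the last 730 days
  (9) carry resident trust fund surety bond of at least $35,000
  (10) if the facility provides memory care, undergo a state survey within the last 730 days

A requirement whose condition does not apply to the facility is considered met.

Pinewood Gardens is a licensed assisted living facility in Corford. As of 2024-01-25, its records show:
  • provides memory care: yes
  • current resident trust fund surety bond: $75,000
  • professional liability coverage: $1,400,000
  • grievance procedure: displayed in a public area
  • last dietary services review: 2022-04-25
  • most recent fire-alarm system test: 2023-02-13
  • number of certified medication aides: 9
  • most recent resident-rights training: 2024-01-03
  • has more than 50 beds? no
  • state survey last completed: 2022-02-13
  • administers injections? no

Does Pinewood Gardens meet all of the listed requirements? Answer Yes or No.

Yes

1. professional liability coverage $1,400,000 ≥ $1,325,000 → met
2. grievance procedure present → met
3. certified medication aides 9 ≥ 5 → met
4. dietary services review 640 days ago vs limit 730 → met
5. fire-alarm system test 346 days ago vs limit 540 → met
6. condition 'administers injections' does not hold → requirement n/a → met
7. resident-rights training 22 days ago vs limit 30 → met
8. condition 'has more than 50 beds' does not hold → requirement n/a → met
9. resident trust fund surety bond $75,000 ≥ $35,000 → met
10. condition 'provides memory care' holds; state survey 711 days ago vs limit 730 → met
All met.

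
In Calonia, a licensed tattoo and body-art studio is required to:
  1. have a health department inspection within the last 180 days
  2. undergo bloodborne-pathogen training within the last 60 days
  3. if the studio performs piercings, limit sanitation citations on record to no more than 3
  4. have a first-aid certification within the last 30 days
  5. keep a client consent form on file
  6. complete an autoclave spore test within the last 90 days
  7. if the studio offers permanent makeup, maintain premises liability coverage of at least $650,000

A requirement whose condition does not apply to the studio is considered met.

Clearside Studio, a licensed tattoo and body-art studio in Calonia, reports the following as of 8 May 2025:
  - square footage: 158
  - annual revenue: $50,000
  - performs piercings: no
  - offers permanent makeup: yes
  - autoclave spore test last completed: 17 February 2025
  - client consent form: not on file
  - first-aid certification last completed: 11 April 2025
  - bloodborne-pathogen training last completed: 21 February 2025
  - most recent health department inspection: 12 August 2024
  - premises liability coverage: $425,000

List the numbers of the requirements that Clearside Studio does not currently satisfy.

1. health department inspection 269 days ago vs limit 180 → not met
2. bloodborne-pathogen training 76 days ago vs limit 60 → not met
3. condition 'performs piercings' does not hold → requirement n/a → met
4. first-aid certification 27 days ago vs limit 30 → met
5. client consent form absent → not met
6. autoclave spore test 80 days ago vs limit 90 → met
7. condition 'offers permanent makeup' holds; premises liability coverage $425,000 < $650,000 → not met
Not met: 1, 2, 5, 7

1, 2, 5, 7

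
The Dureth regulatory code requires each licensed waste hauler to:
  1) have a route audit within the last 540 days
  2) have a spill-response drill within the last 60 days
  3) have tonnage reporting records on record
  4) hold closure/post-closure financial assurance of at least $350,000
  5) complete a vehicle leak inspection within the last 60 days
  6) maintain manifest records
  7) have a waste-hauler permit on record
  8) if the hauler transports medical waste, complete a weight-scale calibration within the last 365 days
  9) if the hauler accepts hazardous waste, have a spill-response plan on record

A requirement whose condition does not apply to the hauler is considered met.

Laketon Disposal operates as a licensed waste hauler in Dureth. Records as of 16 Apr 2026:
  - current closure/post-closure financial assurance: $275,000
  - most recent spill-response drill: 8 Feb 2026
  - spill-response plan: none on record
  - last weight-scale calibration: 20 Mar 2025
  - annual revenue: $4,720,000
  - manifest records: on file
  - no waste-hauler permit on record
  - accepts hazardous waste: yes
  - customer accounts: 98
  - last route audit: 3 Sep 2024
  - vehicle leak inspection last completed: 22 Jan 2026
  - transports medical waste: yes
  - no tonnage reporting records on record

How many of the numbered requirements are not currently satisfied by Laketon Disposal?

1. route audit 590 days ago vs limit 540 → not met
2. spill-response drill 67 days ago vs limit 60 → not met
3. tonnage reporting records absent → not met
4. closure/post-closure financial assurance $275,000 < $350,000 → not met
5. vehicle leak inspection 84 days ago vs limit 60 → not met
6. manifest records present → met
7. waste-hauler permit absent → not met
8. condition 'transports medical waste' holds; weight-scale calibration 392 days ago vs limit 365 → not met
9. condition 'accepts hazardous waste' holds; spill-response plan absent → not met
Not met: 8 of 9

8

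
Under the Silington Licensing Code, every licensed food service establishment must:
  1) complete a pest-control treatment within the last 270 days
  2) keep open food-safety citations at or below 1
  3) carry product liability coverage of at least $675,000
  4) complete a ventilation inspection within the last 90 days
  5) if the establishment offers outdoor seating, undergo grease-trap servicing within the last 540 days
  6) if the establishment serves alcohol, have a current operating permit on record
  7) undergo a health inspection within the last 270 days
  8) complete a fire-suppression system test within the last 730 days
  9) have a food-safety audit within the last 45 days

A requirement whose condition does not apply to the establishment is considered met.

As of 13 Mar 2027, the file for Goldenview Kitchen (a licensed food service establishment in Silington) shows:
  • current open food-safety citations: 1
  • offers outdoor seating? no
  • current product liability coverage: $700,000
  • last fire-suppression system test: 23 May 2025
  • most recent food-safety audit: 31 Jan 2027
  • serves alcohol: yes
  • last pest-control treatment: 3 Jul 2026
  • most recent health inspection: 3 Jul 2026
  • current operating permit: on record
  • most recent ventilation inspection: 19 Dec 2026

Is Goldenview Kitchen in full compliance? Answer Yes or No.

Yes

1. pest-control treatment 253 days ago vs limit 270 → met
2. open food-safety citations 1 ≤ 1 → met
3. product liability coverage $700,000 ≥ $675,000 → met
4. ventilation inspection 84 days ago vs limit 90 → met
5. condition 'offers outdoor seating' does not hold → requirement n/a → met
6. condition 'serves alcohol' holds; current operating permit present → met
7. health inspection 253 days ago vs limit 270 → met
8. fire-suppression system test 659 days ago vs limit 730 → met
9. food-safety audit 41 days ago vs limit 45 → met
All met.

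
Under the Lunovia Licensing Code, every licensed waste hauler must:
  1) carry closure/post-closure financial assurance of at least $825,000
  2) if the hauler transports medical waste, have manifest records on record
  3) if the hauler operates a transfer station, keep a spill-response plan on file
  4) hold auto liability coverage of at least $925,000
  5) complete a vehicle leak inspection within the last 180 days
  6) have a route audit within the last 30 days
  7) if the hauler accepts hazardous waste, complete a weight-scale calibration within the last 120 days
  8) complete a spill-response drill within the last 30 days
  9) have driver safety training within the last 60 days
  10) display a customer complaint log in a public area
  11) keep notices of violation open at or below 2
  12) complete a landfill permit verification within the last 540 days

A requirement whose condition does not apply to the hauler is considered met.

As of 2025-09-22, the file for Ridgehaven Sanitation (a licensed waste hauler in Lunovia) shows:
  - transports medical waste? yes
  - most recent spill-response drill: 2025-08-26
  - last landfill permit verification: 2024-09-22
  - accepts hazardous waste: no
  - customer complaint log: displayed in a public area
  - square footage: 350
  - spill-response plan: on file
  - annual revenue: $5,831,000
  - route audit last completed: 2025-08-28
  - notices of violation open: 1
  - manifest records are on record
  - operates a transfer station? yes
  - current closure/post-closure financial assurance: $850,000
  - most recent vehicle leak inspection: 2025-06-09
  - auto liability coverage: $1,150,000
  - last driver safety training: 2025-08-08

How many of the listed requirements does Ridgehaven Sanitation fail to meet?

1. closure/post-closure financial assurance $850,000 ≥ $825,000 → met
2. condition 'transports medical waste' holds; manifest records present → met
3. condition 'operates a transfer station' holds; spill-response plan present → met
4. auto liability coverage $1,150,000 ≥ $925,000 → met
5. vehicle leak inspection 105 days ago vs limit 180 → met
6. route audit 25 days ago vs limit 30 → met
7. condition 'accepts hazardous waste' does not hold → requirement n/a → met
8. spill-response drill 27 days ago vs limit 30 → met
9. driver safety training 45 days ago vs limit 60 → met
10. customer complaint log present → met
11. notices of violation open 1 ≤ 2 → met
12. landfill permit verification 365 days ago vs limit 540 → met
Not met: 0 of 12

0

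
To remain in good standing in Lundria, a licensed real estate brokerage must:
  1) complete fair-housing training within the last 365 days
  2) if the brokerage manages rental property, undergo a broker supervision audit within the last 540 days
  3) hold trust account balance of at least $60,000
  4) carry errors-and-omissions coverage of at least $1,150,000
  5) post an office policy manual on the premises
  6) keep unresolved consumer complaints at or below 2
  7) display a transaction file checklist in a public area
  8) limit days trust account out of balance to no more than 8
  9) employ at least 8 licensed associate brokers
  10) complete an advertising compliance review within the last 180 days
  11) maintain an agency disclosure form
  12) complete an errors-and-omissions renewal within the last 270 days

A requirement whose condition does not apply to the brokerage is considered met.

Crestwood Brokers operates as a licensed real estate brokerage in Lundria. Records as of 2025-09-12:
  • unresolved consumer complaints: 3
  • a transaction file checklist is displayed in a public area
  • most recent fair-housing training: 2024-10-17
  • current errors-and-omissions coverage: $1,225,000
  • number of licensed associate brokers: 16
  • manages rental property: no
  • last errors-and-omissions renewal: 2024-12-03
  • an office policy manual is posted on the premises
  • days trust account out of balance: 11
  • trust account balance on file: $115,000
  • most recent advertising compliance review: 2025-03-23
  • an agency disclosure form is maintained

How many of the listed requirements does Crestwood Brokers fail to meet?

3

1. fair-housing training 330 days ago vs limit 365 → met
2. condition 'manages rental property' does not hold → requirement n/a → met
3. trust account balance $115,000 ≥ $60,000 → met
4. errors-and-omissions coverage $1,225,000 ≥ $1,150,000 → met
5. office policy manual present → met
6. unresolved consumer complaints 3 > 2 → not met
7. transaction file checklist present → met
8. days trust account out of balance 11 > 8 → not met
9. licensed associate brokers 16 ≥ 8 → met
10. advertising compliance review 173 days ago vs limit 180 → met
11. agency disclosure form present → met
12. errors-and-omissions renewal 283 days ago vs limit 270 → not met
Not met: 3 of 12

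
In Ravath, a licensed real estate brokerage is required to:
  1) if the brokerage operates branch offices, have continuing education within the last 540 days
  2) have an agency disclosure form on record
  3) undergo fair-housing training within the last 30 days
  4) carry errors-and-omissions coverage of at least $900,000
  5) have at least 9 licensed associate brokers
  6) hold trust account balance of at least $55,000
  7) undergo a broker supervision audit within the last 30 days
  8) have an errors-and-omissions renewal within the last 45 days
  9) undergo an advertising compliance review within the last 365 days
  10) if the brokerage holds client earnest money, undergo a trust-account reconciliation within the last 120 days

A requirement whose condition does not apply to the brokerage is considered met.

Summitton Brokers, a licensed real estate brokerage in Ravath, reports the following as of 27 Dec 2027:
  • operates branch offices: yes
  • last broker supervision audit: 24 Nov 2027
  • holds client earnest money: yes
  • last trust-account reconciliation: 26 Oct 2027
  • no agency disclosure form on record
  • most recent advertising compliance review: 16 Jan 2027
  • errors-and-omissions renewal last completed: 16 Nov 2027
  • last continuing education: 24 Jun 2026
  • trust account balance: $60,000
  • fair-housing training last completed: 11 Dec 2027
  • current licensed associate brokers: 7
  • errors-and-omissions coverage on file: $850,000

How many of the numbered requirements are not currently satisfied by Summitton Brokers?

1. condition 'operates branch offices' holds; continuing education 551 days ago vs limit 540 → not met
2. agency disclosure form absent → not met
3. fair-housing training 16 days ago vs limit 30 → met
4. errors-and-omissions coverage $850,000 < $900,000 → not met
5. licensed associate brokers 7 < 9 → not met
6. trust account balance $60,000 ≥ $55,000 → met
7. broker supervision audit 33 days ago vs limit 30 → not met
8. errors-and-omissions renewal 41 days ago vs limit 45 → met
9. advertising compliance review 345 days ago vs limit 365 → met
10. condition 'holds client earnest money' holds; trust-account reconciliation 62 days ago vs limit 120 → met
Not met: 5 of 10

5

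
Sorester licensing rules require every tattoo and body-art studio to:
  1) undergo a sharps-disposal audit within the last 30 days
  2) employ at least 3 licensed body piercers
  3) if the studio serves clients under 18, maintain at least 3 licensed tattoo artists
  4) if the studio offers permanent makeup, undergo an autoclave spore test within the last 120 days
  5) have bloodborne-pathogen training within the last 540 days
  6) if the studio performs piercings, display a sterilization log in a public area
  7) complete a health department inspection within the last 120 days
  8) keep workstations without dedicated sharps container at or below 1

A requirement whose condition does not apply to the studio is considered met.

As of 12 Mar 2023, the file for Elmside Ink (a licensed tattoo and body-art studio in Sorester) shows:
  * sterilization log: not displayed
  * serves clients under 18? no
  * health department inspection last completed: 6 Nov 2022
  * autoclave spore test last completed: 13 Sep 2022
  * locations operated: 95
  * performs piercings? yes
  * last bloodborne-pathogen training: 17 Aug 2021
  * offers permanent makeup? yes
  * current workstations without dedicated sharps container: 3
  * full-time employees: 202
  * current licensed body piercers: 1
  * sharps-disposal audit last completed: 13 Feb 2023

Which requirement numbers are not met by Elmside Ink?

1. sharps-disposal audit 27 days ago vs limit 30 → met
2. licensed body piercers 1 < 3 → not met
3. condition 'serves clients under 18' does not hold → requirement n/a → met
4. condition 'offers permanent makeup' holds; autoclave spore test 180 days ago vs limit 120 → not met
5. bloodborne-pathogen training 572 days ago vs limit 540 → not met
6. condition 'performs piercings' holds; sterilization log absent → not met
7. health department inspection 126 days ago vs limit 120 → not met
8. workstations without dedicated sharps container 3 > 1 → not met
Not met: 2, 4, 5, 6, 7, 8

2, 4, 5, 6, 7, 8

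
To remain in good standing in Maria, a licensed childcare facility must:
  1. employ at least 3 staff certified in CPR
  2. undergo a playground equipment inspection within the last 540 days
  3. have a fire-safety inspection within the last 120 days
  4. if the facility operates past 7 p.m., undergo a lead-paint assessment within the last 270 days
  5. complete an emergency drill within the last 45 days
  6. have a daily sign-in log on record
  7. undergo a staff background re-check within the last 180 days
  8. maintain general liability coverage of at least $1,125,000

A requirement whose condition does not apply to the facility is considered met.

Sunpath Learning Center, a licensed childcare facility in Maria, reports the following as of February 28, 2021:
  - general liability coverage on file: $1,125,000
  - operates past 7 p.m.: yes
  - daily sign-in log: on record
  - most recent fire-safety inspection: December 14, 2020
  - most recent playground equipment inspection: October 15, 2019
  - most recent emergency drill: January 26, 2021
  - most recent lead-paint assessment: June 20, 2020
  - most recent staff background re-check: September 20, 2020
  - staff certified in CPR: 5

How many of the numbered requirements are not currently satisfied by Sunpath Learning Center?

0

1. staff certified in CPR 5 ≥ 3 → met
2. playground equipment inspection 502 days ago vs limit 540 → met
3. fire-safety inspection 76 days ago vs limit 120 → met
4. condition 'operates past 7 p.m.' holds; lead-paint assessment 253 days ago vs limit 270 → met
5. emergency drill 33 days ago vs limit 45 → met
6. daily sign-in log present → met
7. staff background re-check 161 days ago vs limit 180 → met
8. general liability coverage $1,125,000 ≥ $1,125,000 → met
Not met: 0 of 8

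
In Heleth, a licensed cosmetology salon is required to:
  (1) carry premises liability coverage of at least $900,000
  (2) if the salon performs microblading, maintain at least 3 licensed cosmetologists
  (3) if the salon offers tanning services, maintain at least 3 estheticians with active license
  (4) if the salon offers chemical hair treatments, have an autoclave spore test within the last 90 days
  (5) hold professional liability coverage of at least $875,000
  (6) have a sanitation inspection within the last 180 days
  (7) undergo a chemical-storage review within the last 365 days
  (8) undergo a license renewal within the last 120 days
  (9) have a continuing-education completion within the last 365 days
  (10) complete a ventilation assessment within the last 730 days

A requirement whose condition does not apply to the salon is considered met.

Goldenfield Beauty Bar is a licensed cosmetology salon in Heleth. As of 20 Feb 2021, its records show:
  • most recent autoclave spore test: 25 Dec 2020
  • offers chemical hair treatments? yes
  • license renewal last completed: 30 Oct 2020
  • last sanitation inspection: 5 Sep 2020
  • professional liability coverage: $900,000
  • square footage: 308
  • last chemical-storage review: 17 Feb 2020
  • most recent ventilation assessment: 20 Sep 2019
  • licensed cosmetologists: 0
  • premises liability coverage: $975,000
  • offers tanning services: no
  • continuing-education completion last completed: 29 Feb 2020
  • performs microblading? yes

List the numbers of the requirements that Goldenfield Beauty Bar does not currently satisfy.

1. premises liability coverage $975,000 ≥ $900,000 → met
2. condition 'performs microblading' holds; licensed cosmetologists 0 < 3 → not met
3. condition 'offers tanning services' does not hold → requirement n/a → met
4. condition 'offers chemical hair treatments' holds; autoclave spore test 57 days ago vs limit 90 → met
5. professional liability coverage $900,000 ≥ $875,000 → met
6. sanitation inspection 168 days ago vs limit 180 → met
7. chemical-storage review 369 days ago vs limit 365 → not met
8. license renewal 113 days ago vs limit 120 → met
9. continuing-education completion 357 days ago vs limit 365 → met
10. ventilation assessment 519 days ago vs limit 730 → met
Not met: 2, 7

2, 7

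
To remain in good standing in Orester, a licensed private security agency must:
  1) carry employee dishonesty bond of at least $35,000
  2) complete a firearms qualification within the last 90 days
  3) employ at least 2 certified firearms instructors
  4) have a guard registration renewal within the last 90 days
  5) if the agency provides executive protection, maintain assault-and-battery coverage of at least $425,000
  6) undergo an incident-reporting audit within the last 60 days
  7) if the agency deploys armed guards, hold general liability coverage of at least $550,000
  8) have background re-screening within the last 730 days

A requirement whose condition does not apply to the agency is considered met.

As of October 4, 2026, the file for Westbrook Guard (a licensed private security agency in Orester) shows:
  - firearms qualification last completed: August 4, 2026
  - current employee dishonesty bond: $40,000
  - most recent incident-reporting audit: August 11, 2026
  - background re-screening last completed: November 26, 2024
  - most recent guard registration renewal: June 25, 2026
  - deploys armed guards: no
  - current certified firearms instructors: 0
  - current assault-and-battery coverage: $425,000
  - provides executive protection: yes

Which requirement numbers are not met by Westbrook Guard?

3, 4

1. employee dishonesty bond $40,000 ≥ $35,000 → met
2. firearms qualification 61 days ago vs limit 90 → met
3. certified firearms instructors 0 < 2 → not met
4. guard registration renewal 101 days ago vs limit 90 → not met
5. condition 'provides executive protection' holds; assault-and-battery coverage $425,000 ≥ $425,000 → met
6. incident-reporting audit 54 days ago vs limit 60 → met
7. condition 'deploys armed guards' does not hold → requirement n/a → met
8. background re-screening 677 days ago vs limit 730 → met
Not met: 3, 4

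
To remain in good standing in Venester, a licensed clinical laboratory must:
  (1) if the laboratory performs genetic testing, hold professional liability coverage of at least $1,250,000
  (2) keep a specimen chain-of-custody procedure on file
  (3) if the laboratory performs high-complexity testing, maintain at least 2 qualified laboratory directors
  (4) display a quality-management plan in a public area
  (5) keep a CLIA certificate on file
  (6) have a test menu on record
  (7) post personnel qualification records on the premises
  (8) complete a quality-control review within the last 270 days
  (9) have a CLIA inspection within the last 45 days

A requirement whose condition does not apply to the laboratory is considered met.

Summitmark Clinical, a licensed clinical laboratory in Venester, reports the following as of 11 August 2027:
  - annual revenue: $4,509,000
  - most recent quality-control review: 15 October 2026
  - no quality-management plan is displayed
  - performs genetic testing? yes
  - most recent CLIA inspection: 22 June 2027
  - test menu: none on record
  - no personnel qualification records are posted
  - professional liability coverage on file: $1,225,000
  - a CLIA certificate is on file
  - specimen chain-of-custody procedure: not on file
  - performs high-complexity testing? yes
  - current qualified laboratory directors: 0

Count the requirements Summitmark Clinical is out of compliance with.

1. condition 'performs genetic testing' holds; professional liability coverage $1,225,000 < $1,250,000 → not met
2. specimen chain-of-custody procedure absent → not met
3. condition 'performs high-complexity testing' holds; qualified laboratory directors 0 < 2 → not met
4. quality-management plan absent → not met
5. CLIA certificate present → met
6. test menu absent → not met
7. personnel qualification records absent → not met
8. quality-control review 300 days ago vs limit 270 → not met
9. CLIA inspection 50 days ago vs limit 45 → not met
Not met: 8 of 9

8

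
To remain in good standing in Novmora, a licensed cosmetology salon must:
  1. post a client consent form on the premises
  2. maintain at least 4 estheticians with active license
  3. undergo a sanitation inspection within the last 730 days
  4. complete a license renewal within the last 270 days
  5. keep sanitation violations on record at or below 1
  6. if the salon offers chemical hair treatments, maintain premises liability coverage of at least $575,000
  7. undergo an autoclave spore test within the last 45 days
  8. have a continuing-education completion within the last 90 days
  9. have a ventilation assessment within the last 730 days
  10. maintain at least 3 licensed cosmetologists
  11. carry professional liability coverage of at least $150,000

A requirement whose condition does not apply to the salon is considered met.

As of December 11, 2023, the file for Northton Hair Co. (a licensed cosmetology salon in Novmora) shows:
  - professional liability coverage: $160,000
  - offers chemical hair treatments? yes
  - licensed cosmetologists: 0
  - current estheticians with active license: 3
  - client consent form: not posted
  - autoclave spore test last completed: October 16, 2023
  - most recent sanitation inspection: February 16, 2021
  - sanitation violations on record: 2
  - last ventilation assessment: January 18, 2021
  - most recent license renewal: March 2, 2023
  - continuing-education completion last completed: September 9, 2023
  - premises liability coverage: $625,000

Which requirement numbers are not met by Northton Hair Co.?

1. client consent form absent → not met
2. estheticians with active license 3 < 4 → not met
3. sanitation inspection 1028 days ago vs limit 730 → not met
4. license renewal 284 days ago vs limit 270 → not met
5. sanitation violations on record 2 > 1 → not met
6. condition 'offers chemical hair treatments' holds; premises liability coverage $625,000 ≥ $575,000 → met
7. autoclave spore test 56 days ago vs limit 45 → not met
8. continuing-education completion 93 days ago vs limit 90 → not met
9. ventilation assessment 1057 days ago vs limit 730 → not met
10. licensed cosmetologists 0 < 3 → not met
11. professional liability coverage $160,000 ≥ $150,000 → met
Not met: 1, 2, 3, 4, 5, 7, 8, 9, 10

1, 2, 3, 4, 5, 7, 8, 9, 10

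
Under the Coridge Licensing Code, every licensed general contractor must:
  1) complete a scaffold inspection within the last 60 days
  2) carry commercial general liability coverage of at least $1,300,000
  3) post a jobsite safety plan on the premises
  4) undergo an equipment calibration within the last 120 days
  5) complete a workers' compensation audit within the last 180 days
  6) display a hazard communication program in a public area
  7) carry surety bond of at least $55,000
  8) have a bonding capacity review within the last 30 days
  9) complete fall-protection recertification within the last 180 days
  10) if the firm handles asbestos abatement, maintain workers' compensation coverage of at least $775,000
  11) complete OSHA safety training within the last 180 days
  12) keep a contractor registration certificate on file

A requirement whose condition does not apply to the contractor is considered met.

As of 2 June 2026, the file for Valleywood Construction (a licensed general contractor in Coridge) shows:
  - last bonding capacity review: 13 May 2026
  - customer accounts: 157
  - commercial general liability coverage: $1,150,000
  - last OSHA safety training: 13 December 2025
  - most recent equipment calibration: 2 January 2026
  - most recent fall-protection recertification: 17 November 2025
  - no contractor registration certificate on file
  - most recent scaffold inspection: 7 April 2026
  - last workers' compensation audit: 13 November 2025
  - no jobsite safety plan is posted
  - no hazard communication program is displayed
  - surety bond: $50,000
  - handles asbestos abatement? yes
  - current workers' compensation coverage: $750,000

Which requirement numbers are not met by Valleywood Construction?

1. scaffold inspection 56 days ago vs limit 60 → met
2. commercial general liability coverage $1,150,000 < $1,300,000 → not met
3. jobsite safety plan absent → not met
4. equipment calibration 151 days ago vs limit 120 → not met
5. workers' compensation audit 201 days ago vs limit 180 → not met
6. hazard communication program absent → not met
7. surety bond $50,000 < $55,000 → not met
8. bonding capacity review 20 days ago vs limit 30 → met
9. fall-protection recertification 197 days ago vs limit 180 → not met
10. condition 'handles asbestos abatement' holds; workers' compensation coverage $750,000 < $775,000 → not met
11. OSHA safety training 171 days ago vs limit 180 → met
12. contractor registration certificate absent → not met
Not met: 2, 3, 4, 5, 6, 7, 9, 10, 12

2, 3, 4, 5, 6, 7, 9, 10, 12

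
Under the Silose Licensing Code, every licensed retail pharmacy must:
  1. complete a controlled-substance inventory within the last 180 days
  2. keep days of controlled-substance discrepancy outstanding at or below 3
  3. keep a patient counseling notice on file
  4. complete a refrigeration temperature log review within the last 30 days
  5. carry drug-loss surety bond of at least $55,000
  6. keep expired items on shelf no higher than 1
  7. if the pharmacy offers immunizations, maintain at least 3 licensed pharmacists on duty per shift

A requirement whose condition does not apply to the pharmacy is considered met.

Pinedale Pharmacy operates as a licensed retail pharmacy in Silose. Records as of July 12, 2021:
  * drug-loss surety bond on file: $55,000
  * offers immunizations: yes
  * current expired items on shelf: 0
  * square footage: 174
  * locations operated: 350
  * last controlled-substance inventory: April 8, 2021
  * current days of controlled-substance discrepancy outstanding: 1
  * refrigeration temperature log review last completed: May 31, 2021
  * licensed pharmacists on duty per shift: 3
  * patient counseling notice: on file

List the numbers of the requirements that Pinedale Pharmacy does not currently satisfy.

1. controlled-substance inventory 95 days ago vs limit 180 → met
2. days of controlled-substance discrepancy outstanding 1 ≤ 3 → met
3. patient counseling notice present → met
4. refrigeration temperature log review 42 days ago vs limit 30 → not met
5. drug-loss surety bond $55,000 ≥ $55,000 → met
6. expired items on shelf 0 ≤ 1 → met
7. condition 'offers immunizations' holds; licensed pharmacists on duty per shift 3 ≥ 3 → met
Not met: 4

4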